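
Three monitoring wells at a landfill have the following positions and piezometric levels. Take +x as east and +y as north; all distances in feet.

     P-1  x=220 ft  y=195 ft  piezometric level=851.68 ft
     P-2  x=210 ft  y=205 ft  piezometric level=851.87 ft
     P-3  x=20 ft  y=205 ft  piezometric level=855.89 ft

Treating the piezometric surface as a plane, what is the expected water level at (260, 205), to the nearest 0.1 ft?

850.8 ft

With h = a·x + b·y + c and P-1 as origin, the differences give:
  (-10)·a + 10·b = +0.19
  (-200)·a + 10·b = +4.21
Eliminate b (×10 and ×10, subtract): 1900·a = -40.200 → a = ∂h/∂x = -0.02116
Back-substitute: b = ∂h/∂y = -0.002158.
h(260, 205) = 851.68 + (-0.02116)·(40) + (-0.002158)·(10) = 851.68 -0.846 -0.022 = 850.812 ft.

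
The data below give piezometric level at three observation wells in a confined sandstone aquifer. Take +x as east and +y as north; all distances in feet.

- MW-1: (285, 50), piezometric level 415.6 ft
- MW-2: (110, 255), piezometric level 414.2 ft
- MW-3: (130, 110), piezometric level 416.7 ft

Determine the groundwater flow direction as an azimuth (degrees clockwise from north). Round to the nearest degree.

037°

Taking MW-1 as reference: MW-2−MW-1 = (-175, 205, -1.4); MW-3−MW-1 = (-155, 60, +1.1).
Solve a·Δx + b·Δy = Δh: det = (-175)·60 − (-155)·205 = 21275.
∂h/∂x = [(-1.4)·60 − (+1.1)·205] / 21275 = -0.01455
∂h/∂y = [(-175)·(+1.1) − (-155)·(-1.4)] / 21275 = -0.01925
Flow direction (−∇h) has components (+0.01455 E, +0.01925 N).
Azimuth = atan2(E, N) = atan2(+0.01455, +0.01925) = 37.1° ≈ 037°.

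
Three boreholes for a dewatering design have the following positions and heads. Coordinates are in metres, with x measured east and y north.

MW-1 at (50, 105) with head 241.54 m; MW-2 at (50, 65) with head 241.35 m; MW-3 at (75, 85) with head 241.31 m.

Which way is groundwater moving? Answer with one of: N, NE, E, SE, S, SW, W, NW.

SE

With h = a·x + b·y + c and MW-1 as origin, the differences give:
  0·a + (-40)·b = -0.19
  25·a + (-20)·b = -0.23
Eliminate b (×(-20) and ×(-40), subtract): 1000·a = -5.400 → a = ∂h/∂x = -0.005400
Back-substitute: b = ∂h/∂y = +0.004750.
Flow = −∇h = (+0.005400 east, -0.004750 north), which points southeast.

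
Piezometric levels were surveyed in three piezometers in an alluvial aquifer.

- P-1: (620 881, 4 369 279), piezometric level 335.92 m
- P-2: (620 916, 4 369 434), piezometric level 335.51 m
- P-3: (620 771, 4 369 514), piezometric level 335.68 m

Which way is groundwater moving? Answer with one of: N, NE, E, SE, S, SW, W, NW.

NE

With h = a·x + b·y + c and P-1 as origin, the differences give:
  35·a + 155·b = -0.41
  (-110)·a + 235·b = -0.24
Eliminate b (×235 and ×155, subtract): 25275·a = -59.150 → a = ∂h/∂x = -0.002340
Back-substitute: b = ∂h/∂y = -0.002117.
Flow = −∇h = (+0.002340 east, +0.002117 north), which points northeast.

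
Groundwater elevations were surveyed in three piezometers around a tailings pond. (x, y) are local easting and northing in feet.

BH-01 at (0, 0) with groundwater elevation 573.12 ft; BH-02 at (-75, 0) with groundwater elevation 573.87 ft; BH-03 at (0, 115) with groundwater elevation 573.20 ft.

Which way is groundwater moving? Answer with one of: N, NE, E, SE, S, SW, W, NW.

∂h/∂x = (573.87 − 573.12) / (-75 − 0) = -0.01000
∂h/∂y = (573.20 − 573.12) / (115 − 0) = +0.0006957
Flow = −∇h = (+0.01000 east, -0.0006957 north), which points east.

E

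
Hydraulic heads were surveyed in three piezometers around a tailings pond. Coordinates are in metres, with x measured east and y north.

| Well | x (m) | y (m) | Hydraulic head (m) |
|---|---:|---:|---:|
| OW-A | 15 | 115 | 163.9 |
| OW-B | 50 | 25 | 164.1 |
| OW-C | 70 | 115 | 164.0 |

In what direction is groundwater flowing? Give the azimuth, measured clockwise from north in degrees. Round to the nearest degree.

With h = a·x + b·y + c and OW-A as origin, the differences give:
  35·a + (-90)·b = +0.2
  55·a + 0·b = +0.1
Eliminate b (×0 and ×(-90), subtract): 4950·a = 9.00 → a = ∂h/∂x = +0.001818
Back-substitute: b = ∂h/∂y = -0.001515.
Flow direction (−∇h) has components (-0.001818 E, +0.001515 N).
Azimuth = atan2(E, N) = atan2(-0.001818, +0.001515) = 309.8° ≈ 310°.

310°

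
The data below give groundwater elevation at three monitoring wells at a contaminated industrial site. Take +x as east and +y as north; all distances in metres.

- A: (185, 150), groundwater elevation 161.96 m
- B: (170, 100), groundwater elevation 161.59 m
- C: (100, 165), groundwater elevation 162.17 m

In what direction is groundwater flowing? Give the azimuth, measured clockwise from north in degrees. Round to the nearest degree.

172°

With h = a·x + b·y + c and A as origin, the differences give:
  (-15)·a + (-50)·b = -0.37
  (-85)·a + 15·b = +0.21
Eliminate b (×15 and ×(-50), subtract): -4475·a = 4.950 → a = ∂h/∂x = -0.001106
Back-substitute: b = ∂h/∂y = +0.007732.
Flow direction (−∇h) has components (+0.001106 E, -0.007732 N).
Azimuth = atan2(E, N) = atan2(+0.001106, -0.007732) = 171.9° ≈ 172°.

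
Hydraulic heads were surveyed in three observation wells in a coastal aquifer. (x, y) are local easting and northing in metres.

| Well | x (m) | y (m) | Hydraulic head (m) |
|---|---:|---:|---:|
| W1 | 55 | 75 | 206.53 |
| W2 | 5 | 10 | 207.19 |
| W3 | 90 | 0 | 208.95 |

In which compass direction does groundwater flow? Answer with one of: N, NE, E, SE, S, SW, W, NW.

Differences from W1: to W2 (Δx, Δy, Δh) = (-50, -65, +0.66); to W3 = (35, -75, +2.42).
Determinant of the coordinate differences = (-50)·(-75) − 35·(-65) = 6025.
∂h/∂x = [(+0.66)·(-75) − (+2.42)·(-65)] / 6025 = +0.01789
∂h/∂y = [(-50)·(+2.42) − 35·(+0.66)] / 6025 = -0.02392
Flow = −∇h = (-0.01789 east, +0.02392 north), which points northwest.

NW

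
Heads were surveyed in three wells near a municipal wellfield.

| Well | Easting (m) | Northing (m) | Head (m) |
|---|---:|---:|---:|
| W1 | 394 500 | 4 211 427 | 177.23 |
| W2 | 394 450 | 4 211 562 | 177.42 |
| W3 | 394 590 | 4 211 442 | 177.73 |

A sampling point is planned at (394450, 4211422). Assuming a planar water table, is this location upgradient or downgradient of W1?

downgradient

Differences from W1: to W2 (Δx, Δy, Δh) = (-50, 135, +0.19); to W3 = (90, 15, +0.50).
Determinant of the coordinate differences = (-50)·15 − 90·135 = -12900.
∂h/∂x = [(+0.19)·15 − (+0.50)·135] / -12900 = +0.005012
∂h/∂y = [(-50)·(+0.50) − 90·(+0.19)] / -12900 = +0.003264
Head at (394450, 4211422) = 177.23 + (+0.005012)·(-50) + (+0.003264)·(-5) = 176.96 m.
That is lower than the 177.23 m at W1, so the point is downgradient.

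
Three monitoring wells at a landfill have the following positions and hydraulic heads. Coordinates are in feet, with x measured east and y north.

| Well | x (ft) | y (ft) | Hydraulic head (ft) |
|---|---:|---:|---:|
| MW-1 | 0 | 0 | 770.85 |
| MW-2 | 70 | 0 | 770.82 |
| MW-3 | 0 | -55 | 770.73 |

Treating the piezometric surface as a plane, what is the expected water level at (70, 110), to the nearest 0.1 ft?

771.1 ft

∂h/∂x = (770.82 − 770.85) / (70 − 0) = -0.0004286
∂h/∂y = (770.73 − 770.85) / (-55 − 0) = +0.002182
h(70, 110) = 770.85 + (-0.0004286)·(70) + (+0.002182)·(110) = 770.85 -0.030 +0.240 = 771.060 ft.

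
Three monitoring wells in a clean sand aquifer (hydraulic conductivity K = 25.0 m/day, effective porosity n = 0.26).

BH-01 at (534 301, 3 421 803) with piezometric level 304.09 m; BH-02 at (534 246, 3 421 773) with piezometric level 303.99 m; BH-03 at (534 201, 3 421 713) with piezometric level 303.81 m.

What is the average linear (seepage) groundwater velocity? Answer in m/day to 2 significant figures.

With h = a·x + b·y + c and BH-01 as origin, the differences give:
  (-55)·a + (-30)·b = -0.10
  (-100)·a + (-90)·b = -0.28
Eliminate b (×(-90) and ×(-30), subtract): 1950·a = 0.600 → a = ∂h/∂x = +0.0003077
Back-substitute: b = ∂h/∂y = +0.002769.
|∇h| = √(0.0003077² + 0.002769²) = 0.002786
Seepage velocity v = K·i/n = 25.0 × 0.002786 / 0.26 = 0.2679 m/day.

0.27 m/day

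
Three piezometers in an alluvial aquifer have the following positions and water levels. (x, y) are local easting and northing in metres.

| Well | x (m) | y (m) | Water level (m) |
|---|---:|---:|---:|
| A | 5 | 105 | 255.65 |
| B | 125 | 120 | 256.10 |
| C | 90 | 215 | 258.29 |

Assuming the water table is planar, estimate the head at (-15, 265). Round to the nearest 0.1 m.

With h = a·x + b·y + c and A as origin, the differences give:
  120·a + 15·b = +0.45
  85·a + 110·b = +2.64
Eliminate b (×110 and ×15, subtract): 11925·a = 9.900 → a = ∂h/∂x = +0.0008302
Back-substitute: b = ∂h/∂y = +0.02336.
h(-15, 265) = 255.65 + (+0.0008302)·(-20) + (+0.02336)·(160) = 255.65 -0.017 +3.737 = 259.371 m.

259.4 m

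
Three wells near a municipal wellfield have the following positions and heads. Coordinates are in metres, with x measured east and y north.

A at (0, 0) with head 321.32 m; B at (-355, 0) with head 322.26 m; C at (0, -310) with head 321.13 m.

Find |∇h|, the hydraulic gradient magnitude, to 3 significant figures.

0.00272

∂h/∂x = (322.26 − 321.32) / (-355 − 0) = -0.002648
∂h/∂y = (321.13 − 321.32) / (-310 − 0) = +0.0006129
|∇h| = √(-0.002648² + 0.0006129²) = 0.002718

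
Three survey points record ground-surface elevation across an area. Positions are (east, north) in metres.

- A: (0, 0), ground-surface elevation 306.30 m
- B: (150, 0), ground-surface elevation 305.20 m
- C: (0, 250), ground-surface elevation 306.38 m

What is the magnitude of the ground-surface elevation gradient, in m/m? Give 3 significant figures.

∂z/∂x = (305.20 − 306.30) / (150 − 0) = -0.007333
∂z/∂y = (306.38 − 306.30) / (250 − 0) = +0.0003200
|∇f| = √(-0.007333² + 0.0003200²) = 0.00734 m/m

0.00734 m/m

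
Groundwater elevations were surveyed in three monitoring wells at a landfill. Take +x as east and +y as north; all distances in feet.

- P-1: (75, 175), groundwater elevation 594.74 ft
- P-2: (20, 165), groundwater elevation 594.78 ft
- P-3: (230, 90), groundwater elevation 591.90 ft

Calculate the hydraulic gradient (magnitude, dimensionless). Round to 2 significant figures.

0.025

Taking P-1 as reference: P-2−P-1 = (-55, -10, +0.04); P-3−P-1 = (155, -85, -2.84).
Determinant of the coordinate differences = (-55)·(-85) − 155·(-10) = 6225.
∂h/∂x = [(+0.04)·(-85) − (-2.84)·(-10)] / 6225 = -0.005108
∂h/∂y = [(-55)·(-2.84) − 155·(+0.04)] / 6225 = +0.02410
|∇h| = √(-0.005108² + 0.02410²) = 0.02464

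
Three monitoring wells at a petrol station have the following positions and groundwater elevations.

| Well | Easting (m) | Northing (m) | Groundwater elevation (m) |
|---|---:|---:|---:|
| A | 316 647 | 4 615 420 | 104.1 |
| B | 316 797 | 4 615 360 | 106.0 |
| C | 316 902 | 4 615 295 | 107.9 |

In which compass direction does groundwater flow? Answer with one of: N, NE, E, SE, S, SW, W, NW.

Differences from A: to B (Δx, Δy, Δh) = (150, -60, +1.9); to C = (255, -125, +3.8).
Determinant of the coordinate differences = 150·(-125) − 255·(-60) = -3450.
∂h/∂x = [(+1.9)·(-125) − (+3.8)·(-60)] / -3450 = +0.002754
∂h/∂y = [150·(+3.8) − 255·(+1.9)] / -3450 = -0.02478
Flow = −∇h = (-0.002754 east, +0.02478 north), which points north.

N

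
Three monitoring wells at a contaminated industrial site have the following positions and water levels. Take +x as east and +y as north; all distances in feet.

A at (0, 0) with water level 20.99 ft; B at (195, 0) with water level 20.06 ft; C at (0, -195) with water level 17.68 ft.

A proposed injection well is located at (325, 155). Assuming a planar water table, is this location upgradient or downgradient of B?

upgradient

∂h/∂x = (20.06 − 20.99) / (195 − 0) = -0.004769
∂h/∂y = (17.68 − 20.99) / (-195 − 0) = +0.01697
Head at (325, 155) = 20.99 + (-0.004769)·(325) + (+0.01697)·(155) = 22.07 ft.
That is higher than the 20.06 ft at B, so the point is upgradient.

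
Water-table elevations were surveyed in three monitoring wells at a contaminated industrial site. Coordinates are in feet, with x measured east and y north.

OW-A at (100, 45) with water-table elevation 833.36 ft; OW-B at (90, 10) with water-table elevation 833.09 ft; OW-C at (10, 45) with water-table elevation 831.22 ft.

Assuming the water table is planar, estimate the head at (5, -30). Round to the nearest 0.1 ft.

Differences from OW-A: to OW-B (Δx, Δy, Δh) = (-10, -35, -0.27); to OW-C = (-90, 0, -2.14).
Solve a·Δx + b·Δy = Δh: det = (-10)·0 − (-90)·(-35) = -3150.
∂h/∂x = [(-0.27)·0 − (-2.14)·(-35)] / -3150 = +0.02378
∂h/∂y = [(-10)·(-2.14) − (-90)·(-0.27)] / -3150 = +0.0009206
h(5, -30) = 833.36 + (+0.02378)·(-95) + (+0.0009206)·(-75) = 833.36 -2.259 -0.069 = 831.032 ft.

831.0 ft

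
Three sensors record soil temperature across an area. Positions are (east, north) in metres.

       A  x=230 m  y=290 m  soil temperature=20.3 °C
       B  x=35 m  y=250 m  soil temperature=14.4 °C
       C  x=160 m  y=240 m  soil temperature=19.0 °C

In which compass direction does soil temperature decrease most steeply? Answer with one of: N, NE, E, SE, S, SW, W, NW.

NW

Three-point gradient (reference A): Δ to B = (-195, -40, -5.9), Δ to C = (-70, -50, -1.3).
∂T/∂x = +0.03496, ∂T/∂y = -0.02295 (det = 6950).
Steepest decrease is along −∇f = (-0.03496 E, +0.02295 N) → northwest.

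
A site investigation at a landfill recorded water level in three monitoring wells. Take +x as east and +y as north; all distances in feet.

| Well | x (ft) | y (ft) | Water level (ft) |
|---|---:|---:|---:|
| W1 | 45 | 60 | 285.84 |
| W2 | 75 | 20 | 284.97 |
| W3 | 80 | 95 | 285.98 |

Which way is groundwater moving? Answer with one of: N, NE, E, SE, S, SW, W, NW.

SE

Three-point gradient (reference W1): Δ to W2 = (30, -40, -0.87), Δ to W3 = (35, 35, +0.14).
∂h/∂x = -0.01014, ∂h/∂y = +0.01414 (det = 2450).
Flow = −∇h = (+0.01014 east, -0.01414 north), which points southeast.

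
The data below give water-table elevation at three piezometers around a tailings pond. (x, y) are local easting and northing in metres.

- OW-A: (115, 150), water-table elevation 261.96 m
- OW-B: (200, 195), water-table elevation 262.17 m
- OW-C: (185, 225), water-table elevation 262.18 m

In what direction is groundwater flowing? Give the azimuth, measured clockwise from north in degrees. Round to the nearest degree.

236°

Taking OW-A as reference: OW-B−OW-A = (85, 45, +0.21); OW-C−OW-A = (70, 75, +0.22).
Determinant of the coordinate differences = 85·75 − 70·45 = 3225.
∂h/∂x = [(+0.21)·75 − (+0.22)·45] / 3225 = +0.001814
∂h/∂y = [85·(+0.22) − 70·(+0.21)] / 3225 = +0.001240
Flow direction (−∇h) has components (-0.001814 E, -0.001240 N).
Azimuth = atan2(E, N) = atan2(-0.001814, -0.001240) = 235.6° ≈ 236°.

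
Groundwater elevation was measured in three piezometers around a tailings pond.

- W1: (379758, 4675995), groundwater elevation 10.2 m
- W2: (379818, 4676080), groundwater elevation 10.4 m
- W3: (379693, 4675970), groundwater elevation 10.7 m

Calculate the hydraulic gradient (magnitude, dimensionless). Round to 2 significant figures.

Taking W1 as reference: W2−W1 = (60, 85, +0.2); W3−W1 = (-65, -25, +0.5).
Determinant of the coordinate differences = 60·(-25) − (-65)·85 = 4025.
∂h/∂x = [(+0.2)·(-25) − (+0.5)·85] / 4025 = -0.01180
∂h/∂y = [60·(+0.5) − (-65)·(+0.2)] / 4025 = +0.01068
|∇h| = √(-0.01180² + 0.01068²) = 0.01592

0.016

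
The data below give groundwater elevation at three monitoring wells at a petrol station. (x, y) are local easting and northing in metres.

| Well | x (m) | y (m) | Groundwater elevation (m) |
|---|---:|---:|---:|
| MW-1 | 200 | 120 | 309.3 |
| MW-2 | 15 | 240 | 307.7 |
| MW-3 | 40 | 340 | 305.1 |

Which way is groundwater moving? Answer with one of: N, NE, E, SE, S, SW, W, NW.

Taking MW-1 as reference: MW-2−MW-1 = (-185, 120, -1.6); MW-3−MW-1 = (-160, 220, -4.2).
Determinant of the coordinate differences = (-185)·220 − (-160)·120 = -21500.
∂h/∂x = [(-1.6)·220 − (-4.2)·120] / -21500 = -0.007070
∂h/∂y = [(-185)·(-4.2) − (-160)·(-1.6)] / -21500 = -0.02423
Flow = −∇h = (+0.007070 east, +0.02423 north), which points north.

N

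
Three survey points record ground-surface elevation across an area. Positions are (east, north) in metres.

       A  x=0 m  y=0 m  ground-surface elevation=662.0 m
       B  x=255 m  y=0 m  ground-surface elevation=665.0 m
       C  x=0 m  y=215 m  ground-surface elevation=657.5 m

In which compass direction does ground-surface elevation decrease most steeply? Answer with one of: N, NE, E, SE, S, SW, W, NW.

∂z/∂x = (665.0 − 662.0) / (255 − 0) = +0.01176
∂z/∂y = (657.5 − 662.0) / (215 − 0) = -0.02093
Steepest decrease is along −∇f = (-0.01176 E, +0.02093 N) → northwest.

NW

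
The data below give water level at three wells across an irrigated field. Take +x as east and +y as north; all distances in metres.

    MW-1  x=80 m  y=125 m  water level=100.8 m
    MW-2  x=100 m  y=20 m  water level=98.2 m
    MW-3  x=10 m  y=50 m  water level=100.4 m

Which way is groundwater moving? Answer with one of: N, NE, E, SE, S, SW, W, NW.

Taking MW-1 as reference: MW-2−MW-1 = (20, -105, -2.6); MW-3−MW-1 = (-70, -75, -0.4).
Determinant of the coordinate differences = 20·(-75) − (-70)·(-105) = -8850.
∂h/∂x = [(-2.6)·(-75) − (-0.4)·(-105)] / -8850 = -0.01729
∂h/∂y = [20·(-0.4) − (-70)·(-2.6)] / -8850 = +0.02147
Flow = −∇h = (+0.01729 east, -0.02147 north), which points southeast.

SE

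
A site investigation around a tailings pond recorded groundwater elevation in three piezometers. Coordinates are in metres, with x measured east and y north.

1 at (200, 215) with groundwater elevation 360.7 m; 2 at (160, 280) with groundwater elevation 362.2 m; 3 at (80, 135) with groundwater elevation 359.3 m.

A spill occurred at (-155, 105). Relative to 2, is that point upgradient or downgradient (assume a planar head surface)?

downgradient

Taking 1 as reference: 2−1 = (-40, 65, +1.5); 3−1 = (-120, -80, -1.4).
Solve a·Δx + b·Δy = Δh: det = (-40)·(-80) − (-120)·65 = 11000.
∂h/∂x = [(+1.5)·(-80) − (-1.4)·65] / 11000 = -0.002636
∂h/∂y = [(-40)·(-1.4) − (-120)·(+1.5)] / 11000 = +0.02145
Head at (-155, 105) = 360.7 + (-0.002636)·(-355) + (+0.02145)·(-110) = 359.28 m.
That is lower than the 362.2 m at 2, so the point is downgradient.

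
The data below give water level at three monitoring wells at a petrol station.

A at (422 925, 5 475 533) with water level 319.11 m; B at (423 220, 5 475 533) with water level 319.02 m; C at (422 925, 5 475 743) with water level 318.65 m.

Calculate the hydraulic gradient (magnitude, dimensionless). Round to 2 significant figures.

0.0022

∂h/∂x = (319.02 − 319.11) / (423220 − 422925) = -0.0003051
∂h/∂y = (318.65 − 319.11) / (5475743 − 5475533) = -0.002190
|∇h| = √(-0.0003051² + -0.002190²) = 0.002211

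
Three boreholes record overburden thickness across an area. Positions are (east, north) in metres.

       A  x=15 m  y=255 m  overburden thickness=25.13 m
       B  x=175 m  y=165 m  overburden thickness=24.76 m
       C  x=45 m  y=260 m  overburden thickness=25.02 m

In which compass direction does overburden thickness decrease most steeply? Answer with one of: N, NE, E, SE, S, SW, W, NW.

NE

Taking A as reference: B−A = (160, -90, -0.37); C−A = (30, 5, -0.11).
Determinant of the coordinate differences = 160·5 − 30·(-90) = 3500.
∂d/∂x = [(-0.37)·5 − (-0.11)·(-90)] / 3500 = -0.003357
∂d/∂y = [160·(-0.11) − 30·(-0.37)] / 3500 = -0.001857
Steepest decrease is along −∇f = (+0.003357 E, +0.001857 N) → northeast.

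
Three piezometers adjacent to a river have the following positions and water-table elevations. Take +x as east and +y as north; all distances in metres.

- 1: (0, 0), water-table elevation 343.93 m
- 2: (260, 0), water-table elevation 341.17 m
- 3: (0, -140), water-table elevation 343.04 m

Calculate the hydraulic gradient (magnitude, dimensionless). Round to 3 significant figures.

∂h/∂x = (341.17 − 343.93) / (260 − 0) = -0.01062
∂h/∂y = (343.04 − 343.93) / (-140 − 0) = +0.006357
|∇h| = √(-0.01062² + 0.006357²) = 0.01238

0.0124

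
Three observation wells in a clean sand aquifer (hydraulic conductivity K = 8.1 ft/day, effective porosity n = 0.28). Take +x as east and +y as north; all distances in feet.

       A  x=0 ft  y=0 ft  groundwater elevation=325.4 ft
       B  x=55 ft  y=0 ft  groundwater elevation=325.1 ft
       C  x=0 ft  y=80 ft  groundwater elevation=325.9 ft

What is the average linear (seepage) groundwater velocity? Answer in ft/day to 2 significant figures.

0.24 ft/day

∂h/∂x = (325.1 − 325.4) / (55 − 0) = -0.005455
∂h/∂y = (325.9 − 325.4) / (80 − 0) = +0.006250
|∇h| = √(-0.005455² + 0.006250²) = 0.008296
Seepage velocity v = K·i/n = 8.1 × 0.008296 / 0.28 = 0.24 ft/day.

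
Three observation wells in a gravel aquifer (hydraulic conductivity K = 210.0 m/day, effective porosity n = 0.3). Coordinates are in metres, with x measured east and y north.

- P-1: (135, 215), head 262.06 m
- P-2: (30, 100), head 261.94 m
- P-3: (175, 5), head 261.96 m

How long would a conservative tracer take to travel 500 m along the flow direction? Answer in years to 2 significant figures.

Differences from P-1: to P-2 (Δx, Δy, Δh) = (-105, -115, -0.12); to P-3 = (40, -210, -0.10).
Determinant of the coordinate differences = (-105)·(-210) − 40·(-115) = 26650.
∂h/∂x = [(-0.12)·(-210) − (-0.10)·(-115)] / 26650 = +0.0005141
∂h/∂y = [(-105)·(-0.10) − 40·(-0.12)] / 26650 = +0.0005741
|∇h| = √(0.0005141² + 0.0005741²) = 0.0007706
Seepage velocity v = K·i/n = 210.0 × 0.0007706 / 0.3 = 0.5394 m/day.
t = 500 / 0.5394 = 927 days = 2.54 years.

2.5 years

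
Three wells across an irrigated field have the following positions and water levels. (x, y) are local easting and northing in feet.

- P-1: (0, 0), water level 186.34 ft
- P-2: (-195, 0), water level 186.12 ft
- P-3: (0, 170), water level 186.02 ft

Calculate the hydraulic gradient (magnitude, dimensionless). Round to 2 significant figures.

0.0022

∂h/∂x = (186.12 − 186.34) / (-195 − 0) = +0.001128
∂h/∂y = (186.02 − 186.34) / (170 − 0) = -0.001882
|∇h| = √(0.001128² + -0.001882²) = 0.002194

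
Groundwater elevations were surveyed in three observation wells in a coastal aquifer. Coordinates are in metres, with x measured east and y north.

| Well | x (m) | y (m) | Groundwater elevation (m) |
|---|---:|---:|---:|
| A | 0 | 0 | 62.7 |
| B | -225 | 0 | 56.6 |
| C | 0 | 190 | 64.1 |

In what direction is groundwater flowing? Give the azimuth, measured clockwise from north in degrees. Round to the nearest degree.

∂h/∂x = (56.6 − 62.7) / (-225 − 0) = +0.02711
∂h/∂y = (64.1 − 62.7) / (190 − 0) = +0.007368
Flow direction (−∇h) has components (-0.02711 E, -0.007368 N).
Azimuth = atan2(E, N) = atan2(-0.02711, -0.007368) = 254.8° ≈ 255°.

255°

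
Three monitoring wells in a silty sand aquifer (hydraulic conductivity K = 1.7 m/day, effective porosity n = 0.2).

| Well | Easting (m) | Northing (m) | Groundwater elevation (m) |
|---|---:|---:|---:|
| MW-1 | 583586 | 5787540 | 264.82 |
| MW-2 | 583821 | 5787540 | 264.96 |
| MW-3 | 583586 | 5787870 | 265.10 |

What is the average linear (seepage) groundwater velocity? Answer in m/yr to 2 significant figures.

∂h/∂x = (264.96 − 264.82) / (583821 − 583586) = +0.0005957
∂h/∂y = (265.10 − 264.82) / (5787870 − 5787540) = +0.0008485
|∇h| = √(0.0005957² + 0.0008485²) = 0.001037
Seepage velocity v = K·i/n = 1.7 × 0.001037 / 0.2 = 0.008814 m/day = 3.219 m/yr.

3.2 m/yr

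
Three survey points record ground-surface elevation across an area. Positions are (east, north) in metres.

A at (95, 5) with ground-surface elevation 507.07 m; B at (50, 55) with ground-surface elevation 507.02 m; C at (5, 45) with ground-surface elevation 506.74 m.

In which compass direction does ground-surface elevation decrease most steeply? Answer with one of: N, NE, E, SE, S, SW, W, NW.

SW

Taking A as reference: B−A = (-45, 50, -0.05); C−A = (-90, 40, -0.33).
Determinant of the coordinate differences = (-45)·40 − (-90)·50 = 2700.
∂z/∂x = [(-0.05)·40 − (-0.33)·50] / 2700 = +0.005370
∂z/∂y = [(-45)·(-0.33) − (-90)·(-0.05)] / 2700 = +0.003833
Steepest decrease is along −∇f = (-0.005370 E, -0.003833 N) → southwest.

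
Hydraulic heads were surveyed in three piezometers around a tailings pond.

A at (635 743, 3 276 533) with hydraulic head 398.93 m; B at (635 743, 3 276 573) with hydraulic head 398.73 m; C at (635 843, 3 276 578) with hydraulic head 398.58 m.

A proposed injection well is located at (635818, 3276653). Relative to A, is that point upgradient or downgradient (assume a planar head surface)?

downgradient

Three-point gradient (reference A): Δ to B = (0, 40, -0.20), Δ to C = (100, 45, -0.35).
∂h/∂x = -0.001250, ∂h/∂y = -0.005000 (det = -4000).
Head at (635818, 3276653) = 398.93 + (-0.001250)·(75) + (-0.005000)·(120) = 398.24 m.
That is lower than the 398.93 m at A, so the point is downgradient.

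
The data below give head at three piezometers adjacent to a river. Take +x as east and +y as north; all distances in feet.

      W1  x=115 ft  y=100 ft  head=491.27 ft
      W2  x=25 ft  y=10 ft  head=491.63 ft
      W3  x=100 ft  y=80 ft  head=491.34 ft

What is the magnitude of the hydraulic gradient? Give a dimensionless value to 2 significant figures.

0.0028

Taking W1 as reference: W2−W1 = (-90, -90, +0.36); W3−W1 = (-15, -20, +0.07).
Solve a·Δx + b·Δy = Δh: det = (-90)·(-20) − (-15)·(-90) = 450.
∂h/∂x = [(+0.36)·(-20) − (+0.07)·(-90)] / 450 = -0.002000
∂h/∂y = [(-90)·(+0.07) − (-15)·(+0.36)] / 450 = -0.002000
|∇h| = √(-0.002000² + -0.002000²) = 0.002828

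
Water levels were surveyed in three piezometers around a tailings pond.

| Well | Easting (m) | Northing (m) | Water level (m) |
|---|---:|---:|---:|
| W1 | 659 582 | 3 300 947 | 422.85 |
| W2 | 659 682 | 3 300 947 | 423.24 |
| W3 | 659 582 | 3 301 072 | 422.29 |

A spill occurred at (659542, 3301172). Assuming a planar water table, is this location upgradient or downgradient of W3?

∂h/∂x = (423.24 − 422.85) / (659682 − 659582) = +0.003900
∂h/∂y = (422.29 − 422.85) / (3301072 − 3300947) = -0.004480
Head at (659542, 3301172) = 422.85 + (+0.003900)·(-40) + (-0.004480)·(225) = 421.69 m.
That is lower than the 422.29 m at W3, so the point is downgradient.

downgradient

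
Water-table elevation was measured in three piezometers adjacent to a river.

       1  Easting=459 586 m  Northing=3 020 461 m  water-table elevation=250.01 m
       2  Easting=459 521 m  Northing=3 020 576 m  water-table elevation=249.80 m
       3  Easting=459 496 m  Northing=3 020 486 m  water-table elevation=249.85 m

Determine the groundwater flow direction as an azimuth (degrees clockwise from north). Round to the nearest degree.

Differences from 1: to 2 (Δx, Δy, Δh) = (-65, 115, -0.21); to 3 = (-90, 25, -0.16).
Determinant of the coordinate differences = (-65)·25 − (-90)·115 = 8725.
∂h/∂x = [(-0.21)·25 − (-0.16)·115] / 8725 = +0.001507
∂h/∂y = [(-65)·(-0.16) − (-90)·(-0.21)] / 8725 = -0.0009742
Flow direction (−∇h) has components (-0.001507 E, +0.0009742 N).
Azimuth = atan2(E, N) = atan2(-0.001507, +0.0009742) = 302.9° ≈ 303°.

303°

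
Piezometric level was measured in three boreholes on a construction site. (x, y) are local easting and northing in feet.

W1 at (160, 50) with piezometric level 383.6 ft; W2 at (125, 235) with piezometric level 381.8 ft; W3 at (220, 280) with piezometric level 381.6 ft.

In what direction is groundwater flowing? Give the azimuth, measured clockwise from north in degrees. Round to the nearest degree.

Differences from W1: to W2 (Δx, Δy, Δh) = (-35, 185, -1.8); to W3 = (60, 230, -2.0).
Determinant of the coordinate differences = (-35)·230 − 60·185 = -19150.
∂h/∂x = [(-1.8)·230 − (-2.0)·185] / -19150 = +0.002298
∂h/∂y = [(-35)·(-2.0) − 60·(-1.8)] / -19150 = -0.009295
Flow direction (−∇h) has components (-0.002298 E, +0.009295 N).
Azimuth = atan2(E, N) = atan2(-0.002298, +0.009295) = 346.1° ≈ 346°.

346°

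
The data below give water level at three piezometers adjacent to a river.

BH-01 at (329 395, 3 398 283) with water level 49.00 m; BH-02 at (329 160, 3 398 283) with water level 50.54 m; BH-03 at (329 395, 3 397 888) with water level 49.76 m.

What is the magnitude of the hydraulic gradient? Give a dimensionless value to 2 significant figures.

∂h/∂x = (50.54 − 49.00) / (329160 − 329395) = -0.006553
∂h/∂y = (49.76 − 49.00) / (3397888 − 3398283) = -0.001924
|∇h| = √(-0.006553² + -0.001924²) = 0.00683

0.0068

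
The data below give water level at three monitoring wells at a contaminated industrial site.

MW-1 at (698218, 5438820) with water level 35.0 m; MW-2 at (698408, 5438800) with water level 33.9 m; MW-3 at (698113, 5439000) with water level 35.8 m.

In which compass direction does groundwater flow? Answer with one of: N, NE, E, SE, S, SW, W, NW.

E

Three-point gradient (reference MW-1): Δ to MW-2 = (190, -20, -1.1), Δ to MW-3 = (-105, 180, +0.8).
∂h/∂x = -0.005670, ∂h/∂y = +0.001137 (det = 32100).
Flow = −∇h = (+0.005670 east, -0.001137 north), which points east.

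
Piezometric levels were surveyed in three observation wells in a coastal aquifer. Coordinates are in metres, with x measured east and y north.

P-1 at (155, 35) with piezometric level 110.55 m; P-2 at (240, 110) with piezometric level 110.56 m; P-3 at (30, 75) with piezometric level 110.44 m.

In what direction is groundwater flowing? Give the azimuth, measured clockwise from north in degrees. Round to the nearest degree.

313°

Taking P-1 as reference: P-2−P-1 = (85, 75, +0.01); P-3−P-1 = (-125, 40, -0.11).
Determinant of the coordinate differences = 85·40 − (-125)·75 = 12775.
∂h/∂x = [(+0.01)·40 − (-0.11)·75] / 12775 = +0.0006771
∂h/∂y = [85·(-0.11) − (-125)·(+0.01)] / 12775 = -0.0006341
Flow direction (−∇h) has components (-0.0006771 E, +0.0006341 N).
Azimuth = atan2(E, N) = atan2(-0.0006771, +0.0006341) = 313.1° ≈ 313°.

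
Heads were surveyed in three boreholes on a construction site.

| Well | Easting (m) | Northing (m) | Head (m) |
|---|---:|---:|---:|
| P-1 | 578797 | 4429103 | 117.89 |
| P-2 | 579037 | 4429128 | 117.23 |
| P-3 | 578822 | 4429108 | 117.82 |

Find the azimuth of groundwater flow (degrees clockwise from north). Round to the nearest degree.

Three-point gradient (reference P-1): Δ to P-2 = (240, 25, -0.66), Δ to P-3 = (25, 5, -0.07).
∂h/∂x = -0.002696, ∂h/∂y = -0.0005217 (det = 575).
Flow direction (−∇h) has components (+0.002696 E, +0.0005217 N).
Azimuth = atan2(E, N) = atan2(+0.002696, +0.0005217) = 79.0° ≈ 079°.

079°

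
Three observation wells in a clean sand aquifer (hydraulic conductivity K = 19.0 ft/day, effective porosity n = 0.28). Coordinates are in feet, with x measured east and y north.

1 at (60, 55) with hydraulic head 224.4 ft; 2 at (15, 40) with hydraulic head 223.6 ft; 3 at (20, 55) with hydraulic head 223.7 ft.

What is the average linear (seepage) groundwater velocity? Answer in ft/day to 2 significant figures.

1.2 ft/day

Differences from 1: to 2 (Δx, Δy, Δh) = (-45, -15, -0.8); to 3 = (-40, 0, -0.7).
Solve a·Δx + b·Δy = Δh: det = (-45)·0 − (-40)·(-15) = -600.
∂h/∂x = [(-0.8)·0 − (-0.7)·(-15)] / -600 = +0.01750
∂h/∂y = [(-45)·(-0.7) − (-40)·(-0.8)] / -600 = +0.0008333
|∇h| = √(0.01750² + 0.0008333²) = 0.01752
Seepage velocity v = K·i/n = 19.0 × 0.01752 / 0.28 = 1.189 ft/day.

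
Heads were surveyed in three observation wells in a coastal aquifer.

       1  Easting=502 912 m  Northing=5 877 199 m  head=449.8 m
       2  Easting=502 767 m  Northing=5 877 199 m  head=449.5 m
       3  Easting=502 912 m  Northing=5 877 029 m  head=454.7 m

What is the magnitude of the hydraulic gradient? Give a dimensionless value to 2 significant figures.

∂h/∂x = (449.5 − 449.8) / (502767 − 502912) = +0.002069
∂h/∂y = (454.7 − 449.8) / (5877029 − 5877199) = -0.02882
|∇h| = √(0.002069² + -0.02882²) = 0.02889

0.029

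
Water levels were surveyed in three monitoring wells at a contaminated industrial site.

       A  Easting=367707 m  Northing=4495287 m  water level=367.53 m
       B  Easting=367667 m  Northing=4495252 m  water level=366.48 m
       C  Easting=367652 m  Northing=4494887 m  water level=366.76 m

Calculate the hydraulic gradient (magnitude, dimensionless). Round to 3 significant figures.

Differences from A: to B (Δx, Δy, Δh) = (-40, -35, -1.05); to C = (-55, -400, -0.77).
Solve a·Δx + b·Δy = Δh: det = (-40)·(-400) − (-55)·(-35) = 14075.
∂h/∂x = [(-1.05)·(-400) − (-0.77)·(-35)] / 14075 = +0.02793
∂h/∂y = [(-40)·(-0.77) − (-55)·(-1.05)] / 14075 = -0.001915
|∇h| = √(0.02793² + -0.001915²) = 0.028

0.0280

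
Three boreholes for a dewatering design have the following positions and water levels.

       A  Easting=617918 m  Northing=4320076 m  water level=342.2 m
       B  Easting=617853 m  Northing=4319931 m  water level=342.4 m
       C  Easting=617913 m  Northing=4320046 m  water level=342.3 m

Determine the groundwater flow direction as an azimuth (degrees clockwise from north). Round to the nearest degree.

With h = a·x + b·y + c and A as origin, the differences give:
  (-65)·a + (-145)·b = +0.2
  (-5)·a + (-30)·b = +0.1
Eliminate b (×(-30) and ×(-145), subtract): 1225·a = 8.50 → a = ∂h/∂x = +0.006939
Back-substitute: b = ∂h/∂y = -0.004490.
Flow direction (−∇h) has components (-0.006939 E, +0.004490 N).
Azimuth = atan2(E, N) = atan2(-0.006939, +0.004490) = 302.9° ≈ 303°.

303°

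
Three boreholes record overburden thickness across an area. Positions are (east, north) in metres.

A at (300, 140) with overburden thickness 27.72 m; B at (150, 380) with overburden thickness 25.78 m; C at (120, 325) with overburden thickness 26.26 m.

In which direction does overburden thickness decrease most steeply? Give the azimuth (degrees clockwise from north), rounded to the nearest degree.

With d = a·x + b·y + c and A as origin, the differences give:
  (-150)·a + 240·b = -1.94
  (-180)·a + 185·b = -1.46
Eliminate b (×185 and ×240, subtract): 15450·a = -8.500 → a = ∂d/∂x = -0.0005502
Back-substitute: b = ∂d/∂y = -0.008427.
Steepest decrease is along −∇f: components (+0.0005502 E, +0.008427 N).
Azimuth = atan2(+0.0005502, +0.008427) = 3.7° ≈ 004°.

004°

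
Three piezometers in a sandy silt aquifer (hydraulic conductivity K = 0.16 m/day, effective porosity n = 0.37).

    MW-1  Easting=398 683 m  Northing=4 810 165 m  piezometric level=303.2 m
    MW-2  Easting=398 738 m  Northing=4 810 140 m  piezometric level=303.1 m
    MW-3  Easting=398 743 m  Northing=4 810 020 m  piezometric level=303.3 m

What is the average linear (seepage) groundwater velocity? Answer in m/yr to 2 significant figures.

Differences from MW-1: to MW-2 (Δx, Δy, Δh) = (55, -25, -0.1); to MW-3 = (60, -145, +0.1).
Determinant of the coordinate differences = 55·(-145) − 60·(-25) = -6475.
∂h/∂x = [(-0.1)·(-145) − (+0.1)·(-25)] / -6475 = -0.002625
∂h/∂y = [55·(+0.1) − 60·(-0.1)] / -6475 = -0.001776
|∇h| = √(-0.002625² + -0.001776²) = 0.003169
Seepage velocity v = K·i/n = 0.16 × 0.003169 / 0.37 = 0.00137 m/day = 0.5004 m/yr.

0.50 m/yr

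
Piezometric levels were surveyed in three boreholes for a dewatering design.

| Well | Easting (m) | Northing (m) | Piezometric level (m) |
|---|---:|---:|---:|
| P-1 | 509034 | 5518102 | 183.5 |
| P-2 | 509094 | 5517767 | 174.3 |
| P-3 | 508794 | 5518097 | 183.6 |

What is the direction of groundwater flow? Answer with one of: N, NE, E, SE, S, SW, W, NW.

S

Differences from P-1: to P-2 (Δx, Δy, Δh) = (60, -335, -9.2); to P-3 = (-240, -5, +0.1).
Solve a·Δx + b·Δy = Δh: det = 60·(-5) − (-240)·(-335) = -80700.
∂h/∂x = [(-9.2)·(-5) − (+0.1)·(-335)] / -80700 = -0.0009851
∂h/∂y = [60·(+0.1) − (-240)·(-9.2)] / -80700 = +0.02729
Flow = −∇h = (+0.0009851 east, -0.02729 north), which points south.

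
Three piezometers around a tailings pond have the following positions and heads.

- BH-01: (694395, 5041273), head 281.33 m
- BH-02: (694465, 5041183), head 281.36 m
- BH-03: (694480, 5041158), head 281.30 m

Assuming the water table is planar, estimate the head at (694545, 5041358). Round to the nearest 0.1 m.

284.6 m

Differences from BH-01: to BH-02 (Δx, Δy, Δh) = (70, -90, +0.03); to BH-03 = (85, -115, -0.03).
Solve a·Δx + b·Δy = Δh: det = 70·(-115) − 85·(-90) = -400.
∂h/∂x = [(+0.03)·(-115) − (-0.03)·(-90)] / -400 = +0.01538
∂h/∂y = [70·(-0.03) − 85·(+0.03)] / -400 = +0.01163
h(694545, 5041358) = 281.33 + (+0.01538)·(150) + (+0.01163)·(85) = 281.33 +2.306 +0.988 = 284.624 m.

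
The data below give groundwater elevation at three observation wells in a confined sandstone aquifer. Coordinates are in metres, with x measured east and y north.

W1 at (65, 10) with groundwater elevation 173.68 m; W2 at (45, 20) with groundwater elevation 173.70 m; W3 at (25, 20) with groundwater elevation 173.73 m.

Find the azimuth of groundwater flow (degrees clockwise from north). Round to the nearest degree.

Taking W1 as reference: W2−W1 = (-20, 10, +0.02); W3−W1 = (-40, 10, +0.05).
Solve a·Δx + b·Δy = Δh: det = (-20)·10 − (-40)·10 = 200.
∂h/∂x = [(+0.02)·10 − (+0.05)·10] / 200 = -0.001500
∂h/∂y = [(-20)·(+0.05) − (-40)·(+0.02)] / 200 = -0.001000
Flow direction (−∇h) has components (+0.001500 E, +0.001000 N).
Azimuth = atan2(E, N) = atan2(+0.001500, +0.001000) = 56.3° ≈ 056°.

056°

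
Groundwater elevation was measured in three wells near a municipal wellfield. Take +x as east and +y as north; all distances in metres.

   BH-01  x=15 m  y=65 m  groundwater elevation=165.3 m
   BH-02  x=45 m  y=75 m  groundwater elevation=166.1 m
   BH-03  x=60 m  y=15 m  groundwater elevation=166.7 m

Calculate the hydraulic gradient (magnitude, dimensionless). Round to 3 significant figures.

With h = a·x + b·y + c and BH-01 as origin, the differences give:
  30·a + 10·b = +0.8
  45·a + (-50)·b = +1.4
Eliminate b (×(-50) and ×10, subtract): -1950·a = -54.00 → a = ∂h/∂x = +0.02769
Back-substitute: b = ∂h/∂y = -0.003077.
|∇h| = √(0.02769² + -0.003077²) = 0.02786

0.0279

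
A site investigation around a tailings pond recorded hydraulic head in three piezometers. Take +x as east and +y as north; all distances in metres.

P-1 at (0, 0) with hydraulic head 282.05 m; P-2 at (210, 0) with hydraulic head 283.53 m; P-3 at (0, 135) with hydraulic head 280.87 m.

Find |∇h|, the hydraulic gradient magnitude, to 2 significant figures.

0.011

∂h/∂x = (283.53 − 282.05) / (210 − 0) = +0.007048
∂h/∂y = (280.87 − 282.05) / (135 − 0) = -0.008741
|∇h| = √(0.007048² + -0.008741²) = 0.01123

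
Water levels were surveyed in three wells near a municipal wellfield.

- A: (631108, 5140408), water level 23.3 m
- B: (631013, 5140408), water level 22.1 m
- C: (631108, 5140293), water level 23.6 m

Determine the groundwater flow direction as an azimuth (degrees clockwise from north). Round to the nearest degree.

∂h/∂x = (22.1 − 23.3) / (631013 − 631108) = +0.01263
∂h/∂y = (23.6 − 23.3) / (5140293 − 5140408) = -0.002609
Flow direction (−∇h) has components (-0.01263 E, +0.002609 N).
Azimuth = atan2(E, N) = atan2(-0.01263, +0.002609) = 281.7° ≈ 282°.

282°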